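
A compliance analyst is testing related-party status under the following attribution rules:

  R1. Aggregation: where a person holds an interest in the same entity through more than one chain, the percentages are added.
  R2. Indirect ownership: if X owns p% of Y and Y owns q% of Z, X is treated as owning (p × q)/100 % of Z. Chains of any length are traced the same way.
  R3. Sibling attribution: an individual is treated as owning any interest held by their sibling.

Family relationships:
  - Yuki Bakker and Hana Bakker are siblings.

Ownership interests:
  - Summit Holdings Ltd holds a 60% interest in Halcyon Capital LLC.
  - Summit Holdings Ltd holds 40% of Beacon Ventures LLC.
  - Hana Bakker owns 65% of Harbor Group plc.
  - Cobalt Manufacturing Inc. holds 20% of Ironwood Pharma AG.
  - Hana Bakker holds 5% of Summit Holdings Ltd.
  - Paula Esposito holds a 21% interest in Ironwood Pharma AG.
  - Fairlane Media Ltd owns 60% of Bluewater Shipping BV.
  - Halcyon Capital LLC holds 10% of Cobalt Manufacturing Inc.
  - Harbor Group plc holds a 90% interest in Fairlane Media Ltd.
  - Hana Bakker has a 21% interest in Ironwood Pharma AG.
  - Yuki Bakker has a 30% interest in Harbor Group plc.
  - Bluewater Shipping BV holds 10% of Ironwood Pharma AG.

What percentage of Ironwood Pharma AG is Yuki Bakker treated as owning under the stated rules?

By sibling attribution (R3), Yuki Bakker is treated as also owning Hana Bakker's interest in Harbor Group plc, giving 30% + 65% = 95%.
By sibling attribution (R3), Yuki Bakker is treated as owning Hana Bakker's 5% interest in Summit Holdings Ltd.
By sibling attribution (R3), Yuki Bakker is treated as owning Hana Bakker's 21% interest in Ironwood Pharma AG.
Chain via Harbor Group plc → Fairlane Media Ltd → Bluewater Shipping BV (R2): 95% × 90% × 60% × 10% = 5.13% of Ironwood Pharma AG.
Chain via Summit Holdings Ltd → Halcyon Capital LLC → Cobalt Manufacturing Inc. (R2): 5% × 60% × 10% × 20% = 0.06% of Ironwood Pharma AG.
Direct interest in Ironwood Pharma AG: 21%.
Aggregating (R1): 5.13% + 0.06% + 21% = 26.19%.

26.19%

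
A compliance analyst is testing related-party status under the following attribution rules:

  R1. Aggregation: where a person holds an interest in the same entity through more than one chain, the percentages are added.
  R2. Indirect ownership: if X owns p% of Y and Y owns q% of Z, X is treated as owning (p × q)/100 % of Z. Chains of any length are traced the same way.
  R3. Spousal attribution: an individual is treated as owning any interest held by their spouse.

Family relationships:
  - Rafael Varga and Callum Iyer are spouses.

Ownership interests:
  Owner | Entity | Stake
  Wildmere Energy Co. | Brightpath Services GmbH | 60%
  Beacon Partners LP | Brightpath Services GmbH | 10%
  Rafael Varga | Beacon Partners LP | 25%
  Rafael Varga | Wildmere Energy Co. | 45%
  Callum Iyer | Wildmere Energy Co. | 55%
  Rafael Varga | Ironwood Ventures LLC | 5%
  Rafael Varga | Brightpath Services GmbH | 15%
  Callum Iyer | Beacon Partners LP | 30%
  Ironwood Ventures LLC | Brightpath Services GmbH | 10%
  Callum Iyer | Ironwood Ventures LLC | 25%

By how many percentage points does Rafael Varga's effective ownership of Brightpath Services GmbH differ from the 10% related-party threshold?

73.5

By spousal attribution (R3), Rafael Varga is treated as also owning Callum Iyer's interest in Wildmere Energy Co, giving 45% + 55% = 100%.
By spousal attribution (R3), Rafael Varga is treated as also owning Callum Iyer's interest in Beacon Partners LP, giving 25% + 30% = 55%.
By spousal attribution (R3), Rafael Varga is treated as also owning Callum Iyer's interest in Ironwood Ventures LLC, giving 5% + 25% = 30%.
Chain via Wildmere Energy Co. (R2): 100% × 60% = 60% of Brightpath Services GmbH.
Chain via Beacon Partners LP (R2): 55% × 10% = 5.5% of Brightpath Services GmbH.
Chain via Ironwood Ventures LLC (R2): 30% × 10% = 3% of Brightpath Services GmbH.
Direct interest in Brightpath Services GmbH: 15%.
Aggregating (R1): 60% + 5.5% + 3% + 15% = 83.5%.
83.5% exceeds the 10% threshold by 73.5 percentage points.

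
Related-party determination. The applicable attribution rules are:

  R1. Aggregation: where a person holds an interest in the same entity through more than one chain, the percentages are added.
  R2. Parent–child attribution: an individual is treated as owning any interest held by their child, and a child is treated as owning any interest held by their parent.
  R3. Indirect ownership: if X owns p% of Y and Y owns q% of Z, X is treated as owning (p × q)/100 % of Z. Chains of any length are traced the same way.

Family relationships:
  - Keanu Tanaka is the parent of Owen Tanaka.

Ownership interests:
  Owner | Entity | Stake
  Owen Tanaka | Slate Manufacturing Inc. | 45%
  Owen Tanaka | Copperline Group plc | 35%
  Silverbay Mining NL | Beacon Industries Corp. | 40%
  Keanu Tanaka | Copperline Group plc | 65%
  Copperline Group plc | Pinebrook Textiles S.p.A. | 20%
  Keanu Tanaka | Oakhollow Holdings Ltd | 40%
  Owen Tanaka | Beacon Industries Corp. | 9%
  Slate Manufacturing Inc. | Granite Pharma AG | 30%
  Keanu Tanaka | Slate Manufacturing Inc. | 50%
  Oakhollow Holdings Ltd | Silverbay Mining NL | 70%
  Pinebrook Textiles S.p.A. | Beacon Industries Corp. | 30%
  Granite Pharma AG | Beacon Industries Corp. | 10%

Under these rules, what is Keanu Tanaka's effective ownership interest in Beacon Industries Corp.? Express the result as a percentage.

By parent–child attribution (R2), Keanu Tanaka is treated as also owning Owen Tanaka's interest in Copperline Group plc, giving 65% + 35% = 100%.
By parent–child attribution (R2), Keanu Tanaka is treated as also owning Owen Tanaka's interest in Slate Manufacturing Inc, giving 50% + 45% = 95%.
By parent–child attribution (R2), Keanu Tanaka is treated as owning Owen Tanaka's 9% interest in Beacon Industries Corp.
Chain via Copperline Group plc → Pinebrook Textiles S.p.A. (R3): 100% × 20% × 30% = 6% of Beacon Industries Corp.
Chain via Slate Manufacturing Inc. → Granite Pharma AG (R3): 95% × 30% × 10% = 2.85% of Beacon Industries Corp.
Chain via Oakhollow Holdings Ltd → Silverbay Mining NL (R3): 40% × 70% × 40% = 11.2% of Beacon Industries Corp.
Direct interest in Beacon Industries Corp: 9%.
Aggregating (R1): 6% + 2.85% + 11.2% + 9% = 29.05%.

29.05%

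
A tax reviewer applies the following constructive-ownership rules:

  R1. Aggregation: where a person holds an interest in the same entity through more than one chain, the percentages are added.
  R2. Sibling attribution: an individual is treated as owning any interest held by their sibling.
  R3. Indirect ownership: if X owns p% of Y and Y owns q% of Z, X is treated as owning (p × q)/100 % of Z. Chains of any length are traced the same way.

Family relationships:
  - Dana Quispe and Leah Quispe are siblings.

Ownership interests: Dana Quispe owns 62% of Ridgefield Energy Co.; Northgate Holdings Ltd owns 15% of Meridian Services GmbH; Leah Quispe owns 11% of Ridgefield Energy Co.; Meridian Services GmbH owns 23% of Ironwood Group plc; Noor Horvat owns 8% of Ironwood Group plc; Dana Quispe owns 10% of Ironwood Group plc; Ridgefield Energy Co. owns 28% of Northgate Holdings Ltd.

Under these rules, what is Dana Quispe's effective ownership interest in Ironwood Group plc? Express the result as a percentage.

10.70518%

By sibling attribution (R2), Dana Quispe is treated as also owning Leah Quispe's interest in Ridgefield Energy Co, giving 62% + 11% = 73%.
Chain via Ridgefield Energy Co. → Northgate Holdings Ltd → Meridian Services GmbH (R3): 73% × 28% × 15% × 23% = 0.70518% of Ironwood Group plc.
Direct interest in Ironwood Group plc: 10%.
Aggregating (R1): 0.70518% + 10% = 10.70518%.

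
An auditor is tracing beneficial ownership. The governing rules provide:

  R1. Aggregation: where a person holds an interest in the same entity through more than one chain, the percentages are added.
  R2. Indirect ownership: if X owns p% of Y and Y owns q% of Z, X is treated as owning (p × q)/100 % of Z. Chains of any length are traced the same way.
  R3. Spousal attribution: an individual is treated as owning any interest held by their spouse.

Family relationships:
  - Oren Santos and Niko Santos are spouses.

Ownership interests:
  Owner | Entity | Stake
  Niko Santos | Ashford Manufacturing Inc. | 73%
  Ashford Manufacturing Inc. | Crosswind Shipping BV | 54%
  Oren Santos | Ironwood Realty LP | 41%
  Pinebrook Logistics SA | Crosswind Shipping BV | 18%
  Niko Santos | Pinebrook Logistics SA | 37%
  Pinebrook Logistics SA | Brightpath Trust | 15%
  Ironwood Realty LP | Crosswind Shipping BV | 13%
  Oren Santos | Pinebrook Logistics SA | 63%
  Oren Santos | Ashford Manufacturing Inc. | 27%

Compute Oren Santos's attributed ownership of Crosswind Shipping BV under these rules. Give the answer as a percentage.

By spousal attribution (R3), Oren Santos is treated as also owning Niko Santos's interest in Pinebrook Logistics SA, giving 63% + 37% = 100%.
By spousal attribution (R3), Oren Santos is treated as also owning Niko Santos's interest in Ashford Manufacturing Inc, giving 27% + 73% = 100%.
Chain via Pinebrook Logistics SA (R2): 100% × 18% = 18% of Crosswind Shipping BV.
Chain via Ironwood Realty LP (R2): 41% × 13% = 5.33% of Crosswind Shipping BV.
Chain via Ashford Manufacturing Inc. (R2): 100% × 54% = 54% of Crosswind Shipping BV.
Aggregating (R1): 18% + 5.33% + 54% = 77.33%.

77.33%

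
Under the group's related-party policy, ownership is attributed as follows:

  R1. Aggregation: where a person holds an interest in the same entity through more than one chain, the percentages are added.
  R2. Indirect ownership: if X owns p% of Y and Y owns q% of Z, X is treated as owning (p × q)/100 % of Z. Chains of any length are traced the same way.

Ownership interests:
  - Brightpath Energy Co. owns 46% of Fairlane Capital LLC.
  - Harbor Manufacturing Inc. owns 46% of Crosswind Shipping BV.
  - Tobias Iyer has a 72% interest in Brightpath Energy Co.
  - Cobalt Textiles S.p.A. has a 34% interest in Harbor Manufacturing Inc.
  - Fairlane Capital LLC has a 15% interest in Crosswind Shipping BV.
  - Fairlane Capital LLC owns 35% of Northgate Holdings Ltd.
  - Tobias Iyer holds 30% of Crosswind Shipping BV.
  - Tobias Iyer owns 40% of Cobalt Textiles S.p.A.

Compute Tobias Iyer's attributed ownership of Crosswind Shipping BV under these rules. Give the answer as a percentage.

Chain via Cobalt Textiles S.p.A. → Harbor Manufacturing Inc. (R2): 40% × 34% × 46% = 6.256% of Crosswind Shipping BV.
Chain via Brightpath Energy Co. → Fairlane Capital LLC (R2): 72% × 46% × 15% = 4.968% of Crosswind Shipping BV.
Direct interest in Crosswind Shipping BV: 30%.
Aggregating (R1): 6.256% + 4.968% + 30% = 41.224%.

41.224%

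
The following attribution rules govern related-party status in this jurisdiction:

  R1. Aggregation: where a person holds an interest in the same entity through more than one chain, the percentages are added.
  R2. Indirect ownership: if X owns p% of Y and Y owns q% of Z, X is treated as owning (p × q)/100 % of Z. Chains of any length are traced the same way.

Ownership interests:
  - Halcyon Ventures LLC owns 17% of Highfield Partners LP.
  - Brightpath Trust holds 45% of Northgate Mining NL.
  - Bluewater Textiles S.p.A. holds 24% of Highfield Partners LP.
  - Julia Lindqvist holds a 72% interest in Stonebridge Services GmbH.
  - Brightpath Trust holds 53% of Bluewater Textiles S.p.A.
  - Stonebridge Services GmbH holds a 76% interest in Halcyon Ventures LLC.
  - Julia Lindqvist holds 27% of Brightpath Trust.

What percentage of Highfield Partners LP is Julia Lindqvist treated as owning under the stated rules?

Chain via Brightpath Trust → Bluewater Textiles S.p.A. (R2): 27% × 53% × 24% = 3.4344% of Highfield Partners LP.
Chain via Stonebridge Services GmbH → Halcyon Ventures LLC (R2): 72% × 76% × 17% = 9.3024% of Highfield Partners LP.
Aggregating (R1): 3.4344% + 9.3024% = 12.7368%.

12.7368%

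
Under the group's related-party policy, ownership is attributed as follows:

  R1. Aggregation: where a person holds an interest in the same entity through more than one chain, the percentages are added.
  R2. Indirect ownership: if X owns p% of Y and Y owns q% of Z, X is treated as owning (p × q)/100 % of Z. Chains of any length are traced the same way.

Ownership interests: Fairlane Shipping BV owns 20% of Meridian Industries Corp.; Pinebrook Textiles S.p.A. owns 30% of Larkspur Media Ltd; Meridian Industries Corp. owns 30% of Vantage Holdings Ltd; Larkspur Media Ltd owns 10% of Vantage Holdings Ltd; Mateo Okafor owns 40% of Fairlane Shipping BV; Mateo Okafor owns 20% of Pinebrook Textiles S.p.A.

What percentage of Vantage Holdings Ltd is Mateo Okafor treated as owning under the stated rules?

3%

Chain via Pinebrook Textiles S.p.A. → Larkspur Media Ltd (R2): 20% × 30% × 10% = 0.6% of Vantage Holdings Ltd.
Chain via Fairlane Shipping BV → Meridian Industries Corp. (R2): 40% × 20% × 30% = 2.4% of Vantage Holdings Ltd.
Aggregating (R1): 0.6% + 2.4% = 3%.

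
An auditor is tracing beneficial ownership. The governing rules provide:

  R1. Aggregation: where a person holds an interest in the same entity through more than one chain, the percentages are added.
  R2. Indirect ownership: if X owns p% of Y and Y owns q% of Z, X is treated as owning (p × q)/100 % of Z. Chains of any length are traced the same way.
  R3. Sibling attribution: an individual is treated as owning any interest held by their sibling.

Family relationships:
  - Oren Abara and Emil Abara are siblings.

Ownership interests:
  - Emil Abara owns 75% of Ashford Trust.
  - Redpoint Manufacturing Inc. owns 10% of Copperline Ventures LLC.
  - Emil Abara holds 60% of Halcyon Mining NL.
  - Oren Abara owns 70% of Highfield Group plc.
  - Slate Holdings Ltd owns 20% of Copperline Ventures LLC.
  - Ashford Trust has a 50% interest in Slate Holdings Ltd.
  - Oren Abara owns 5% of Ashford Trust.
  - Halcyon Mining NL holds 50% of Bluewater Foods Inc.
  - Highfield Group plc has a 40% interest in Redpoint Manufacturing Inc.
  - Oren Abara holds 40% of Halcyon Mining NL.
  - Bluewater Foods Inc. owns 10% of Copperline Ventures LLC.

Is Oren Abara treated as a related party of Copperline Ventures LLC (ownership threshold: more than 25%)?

By sibling attribution (R3), Oren Abara is treated as also owning Emil Abara's interest in Halcyon Mining NL, giving 40% + 60% = 100%.
By sibling attribution (R3), Oren Abara is treated as also owning Emil Abara's interest in Ashford Trust, giving 5% + 75% = 80%.
Chain via Highfield Group plc → Redpoint Manufacturing Inc. (R2): 70% × 40% × 10% = 2.8% of Copperline Ventures LLC.
Chain via Halcyon Mining NL → Bluewater Foods Inc. (R2): 100% × 50% × 10% = 5% of Copperline Ventures LLC.
Chain via Ashford Trust → Slate Holdings Ltd (R2): 80% × 50% × 20% = 8% of Copperline Ventures LLC.
Aggregating (R1): 2.8% + 5% + 8% = 15.8%.
15.8% does not exceed the 25% threshold, so Oren is not a related party to Copperline Ventures LLC.

No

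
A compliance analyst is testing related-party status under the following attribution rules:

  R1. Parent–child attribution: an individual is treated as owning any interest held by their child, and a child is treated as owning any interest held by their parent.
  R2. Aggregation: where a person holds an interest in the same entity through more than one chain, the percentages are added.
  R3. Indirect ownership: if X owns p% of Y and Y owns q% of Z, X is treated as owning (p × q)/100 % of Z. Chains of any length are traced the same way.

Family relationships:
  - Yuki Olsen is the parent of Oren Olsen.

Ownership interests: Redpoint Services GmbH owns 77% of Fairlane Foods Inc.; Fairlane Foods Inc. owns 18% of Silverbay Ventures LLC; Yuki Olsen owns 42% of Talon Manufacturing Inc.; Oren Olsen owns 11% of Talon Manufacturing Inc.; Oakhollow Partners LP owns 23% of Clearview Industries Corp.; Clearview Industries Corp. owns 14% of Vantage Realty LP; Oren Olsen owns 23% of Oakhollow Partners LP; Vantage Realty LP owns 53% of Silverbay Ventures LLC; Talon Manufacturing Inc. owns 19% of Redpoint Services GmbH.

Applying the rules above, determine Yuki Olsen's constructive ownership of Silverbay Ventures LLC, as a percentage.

1.78822%

By parent–child attribution (R1), Yuki Olsen is treated as also owning Oren Olsen's interest in Talon Manufacturing Inc, giving 42% + 11% = 53%.
By parent–child attribution (R1), Yuki Olsen is treated as owning Oren Olsen's 23% interest in Oakhollow Partners LP.
Chain via Talon Manufacturing Inc. → Redpoint Services GmbH → Fairlane Foods Inc. (R3): 53% × 19% × 77% × 18% = 1.395702% of Silverbay Ventures LLC.
Chain via Oakhollow Partners LP → Clearview Industries Corp. → Vantage Realty LP (R3): 23% × 23% × 14% × 53% = 0.392518% of Silverbay Ventures LLC.
Aggregating (R2): 1.395702% + 0.392518% = 1.78822%.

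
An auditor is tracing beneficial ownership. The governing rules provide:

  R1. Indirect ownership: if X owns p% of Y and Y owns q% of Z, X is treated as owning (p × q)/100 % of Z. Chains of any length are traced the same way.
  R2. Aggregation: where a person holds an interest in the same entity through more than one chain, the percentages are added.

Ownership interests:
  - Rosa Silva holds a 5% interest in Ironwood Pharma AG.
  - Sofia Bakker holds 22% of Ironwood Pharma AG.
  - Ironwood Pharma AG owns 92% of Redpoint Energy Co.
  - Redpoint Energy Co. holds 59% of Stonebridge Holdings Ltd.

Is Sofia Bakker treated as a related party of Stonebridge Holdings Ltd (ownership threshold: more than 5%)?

Yes

Chain via Ironwood Pharma AG → Redpoint Energy Co. (R1): 22% × 92% × 59% = 11.9416% of Stonebridge Holdings Ltd.
11.9416% exceeds the 5% threshold, so Sofia is a related party to Stonebridge Holdings Ltd.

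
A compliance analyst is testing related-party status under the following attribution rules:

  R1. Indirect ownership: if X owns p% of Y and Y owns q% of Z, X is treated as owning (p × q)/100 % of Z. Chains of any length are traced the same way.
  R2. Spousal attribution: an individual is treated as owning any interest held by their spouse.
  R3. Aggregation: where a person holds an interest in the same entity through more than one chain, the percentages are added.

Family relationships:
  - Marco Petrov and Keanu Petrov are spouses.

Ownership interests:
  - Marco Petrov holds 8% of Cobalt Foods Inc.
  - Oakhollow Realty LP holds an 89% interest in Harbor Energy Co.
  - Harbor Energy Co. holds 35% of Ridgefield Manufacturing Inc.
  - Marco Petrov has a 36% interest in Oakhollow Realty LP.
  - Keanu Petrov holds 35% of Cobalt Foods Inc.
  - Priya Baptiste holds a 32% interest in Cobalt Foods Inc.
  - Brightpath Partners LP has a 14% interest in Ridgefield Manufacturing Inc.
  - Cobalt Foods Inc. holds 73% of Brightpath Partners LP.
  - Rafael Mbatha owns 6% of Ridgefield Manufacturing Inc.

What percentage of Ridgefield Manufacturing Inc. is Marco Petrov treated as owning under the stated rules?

15.6086%

By spousal attribution (R2), Marco Petrov is treated as also owning Keanu Petrov's interest in Cobalt Foods Inc, giving 8% + 35% = 43%.
Chain via Cobalt Foods Inc. → Brightpath Partners LP (R1): 43% × 73% × 14% = 4.3946% of Ridgefield Manufacturing Inc.
Chain via Oakhollow Realty LP → Harbor Energy Co. (R1): 36% × 89% × 35% = 11.214% of Ridgefield Manufacturing Inc.
Aggregating (R3): 4.3946% + 11.214% = 15.6086%.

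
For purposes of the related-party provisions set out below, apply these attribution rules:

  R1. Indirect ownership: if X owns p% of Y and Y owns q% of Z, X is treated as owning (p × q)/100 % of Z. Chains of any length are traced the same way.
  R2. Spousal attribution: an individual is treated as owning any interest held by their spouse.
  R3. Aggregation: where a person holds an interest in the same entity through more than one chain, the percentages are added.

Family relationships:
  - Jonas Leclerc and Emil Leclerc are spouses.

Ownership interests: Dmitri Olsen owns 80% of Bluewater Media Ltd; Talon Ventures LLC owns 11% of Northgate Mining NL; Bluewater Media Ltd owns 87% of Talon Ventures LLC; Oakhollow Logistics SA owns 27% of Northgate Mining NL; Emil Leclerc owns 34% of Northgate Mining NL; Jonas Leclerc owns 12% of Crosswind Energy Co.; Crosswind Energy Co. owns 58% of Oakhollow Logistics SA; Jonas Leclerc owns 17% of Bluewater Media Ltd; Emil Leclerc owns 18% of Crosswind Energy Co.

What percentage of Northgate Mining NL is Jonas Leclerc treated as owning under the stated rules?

By spousal attribution (R2), Jonas Leclerc is treated as also owning Emil Leclerc's interest in Crosswind Energy Co, giving 12% + 18% = 30%.
By spousal attribution (R2), Jonas Leclerc is treated as owning Emil Leclerc's 34% interest in Northgate Mining NL.
Chain via Bluewater Media Ltd → Talon Ventures LLC (R1): 17% × 87% × 11% = 1.6269% of Northgate Mining NL.
Chain via Crosswind Energy Co. → Oakhollow Logistics SA (R1): 30% × 58% × 27% = 4.698% of Northgate Mining NL.
Direct interest in Northgate Mining NL: 34%.
Aggregating (R3): 1.6269% + 4.698% + 34% = 40.3249%.

40.3249%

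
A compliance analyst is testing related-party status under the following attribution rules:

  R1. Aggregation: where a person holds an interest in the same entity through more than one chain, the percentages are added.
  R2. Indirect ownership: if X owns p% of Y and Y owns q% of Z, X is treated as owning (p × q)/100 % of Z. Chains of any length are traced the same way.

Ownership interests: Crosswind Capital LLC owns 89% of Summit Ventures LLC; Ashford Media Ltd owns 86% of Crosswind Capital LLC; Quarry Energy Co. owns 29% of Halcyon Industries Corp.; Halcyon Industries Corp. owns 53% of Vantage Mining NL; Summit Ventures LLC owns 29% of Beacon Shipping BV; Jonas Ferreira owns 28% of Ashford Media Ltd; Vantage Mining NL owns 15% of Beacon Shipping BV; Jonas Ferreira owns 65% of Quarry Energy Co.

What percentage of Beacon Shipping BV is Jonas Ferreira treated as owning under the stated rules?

7.713623%

Chain via Ashford Media Ltd → Crosswind Capital LLC → Summit Ventures LLC (R2): 28% × 86% × 89% × 29% = 6.215048% of Beacon Shipping BV.
Chain via Quarry Energy Co. → Halcyon Industries Corp. → Vantage Mining NL (R2): 65% × 29% × 53% × 15% = 1.498575% of Beacon Shipping BV.
Aggregating (R1): 6.215048% + 1.498575% = 7.713623%.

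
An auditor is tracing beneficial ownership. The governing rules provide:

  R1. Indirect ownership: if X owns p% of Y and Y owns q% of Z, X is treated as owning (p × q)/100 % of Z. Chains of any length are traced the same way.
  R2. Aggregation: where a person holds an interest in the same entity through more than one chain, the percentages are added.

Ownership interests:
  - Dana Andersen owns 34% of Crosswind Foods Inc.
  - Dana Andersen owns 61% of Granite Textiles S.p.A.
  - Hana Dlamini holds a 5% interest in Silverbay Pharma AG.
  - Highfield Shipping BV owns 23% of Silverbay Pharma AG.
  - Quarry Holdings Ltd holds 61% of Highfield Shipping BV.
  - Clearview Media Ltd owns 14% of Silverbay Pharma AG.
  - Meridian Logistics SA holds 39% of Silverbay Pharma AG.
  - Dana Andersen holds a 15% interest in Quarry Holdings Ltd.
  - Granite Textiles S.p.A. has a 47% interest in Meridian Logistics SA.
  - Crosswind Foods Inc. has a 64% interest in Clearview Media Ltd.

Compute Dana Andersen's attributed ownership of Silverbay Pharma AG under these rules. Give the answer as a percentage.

Chain via Granite Textiles S.p.A. → Meridian Logistics SA (R1): 61% × 47% × 39% = 11.1813% of Silverbay Pharma AG.
Chain via Crosswind Foods Inc. → Clearview Media Ltd (R1): 34% × 64% × 14% = 3.0464% of Silverbay Pharma AG.
Chain via Quarry Holdings Ltd → Highfield Shipping BV (R1): 15% × 61% × 23% = 2.1045% of Silverbay Pharma AG.
Aggregating (R2): 11.1813% + 3.0464% + 2.1045% = 16.3322%.

16.3322%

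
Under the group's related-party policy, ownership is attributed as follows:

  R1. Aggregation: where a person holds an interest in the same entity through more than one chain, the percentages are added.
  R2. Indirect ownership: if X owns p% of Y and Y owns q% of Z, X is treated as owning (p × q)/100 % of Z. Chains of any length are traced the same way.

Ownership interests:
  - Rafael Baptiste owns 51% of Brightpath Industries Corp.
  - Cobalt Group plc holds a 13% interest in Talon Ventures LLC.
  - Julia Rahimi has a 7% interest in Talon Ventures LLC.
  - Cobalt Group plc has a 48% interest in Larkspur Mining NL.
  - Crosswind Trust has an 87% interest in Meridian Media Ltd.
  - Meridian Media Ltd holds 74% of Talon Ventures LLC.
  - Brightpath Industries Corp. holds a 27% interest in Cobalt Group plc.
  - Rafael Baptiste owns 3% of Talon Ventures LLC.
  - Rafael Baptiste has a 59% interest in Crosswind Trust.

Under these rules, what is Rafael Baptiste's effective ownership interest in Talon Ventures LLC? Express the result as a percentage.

42.7743%

Chain via Crosswind Trust → Meridian Media Ltd (R2): 59% × 87% × 74% = 37.9842% of Talon Ventures LLC.
Chain via Brightpath Industries Corp. → Cobalt Group plc (R2): 51% × 27% × 13% = 1.7901% of Talon Ventures LLC.
Direct interest in Talon Ventures LLC: 3%.
Aggregating (R1): 37.9842% + 1.7901% + 3% = 42.7743%.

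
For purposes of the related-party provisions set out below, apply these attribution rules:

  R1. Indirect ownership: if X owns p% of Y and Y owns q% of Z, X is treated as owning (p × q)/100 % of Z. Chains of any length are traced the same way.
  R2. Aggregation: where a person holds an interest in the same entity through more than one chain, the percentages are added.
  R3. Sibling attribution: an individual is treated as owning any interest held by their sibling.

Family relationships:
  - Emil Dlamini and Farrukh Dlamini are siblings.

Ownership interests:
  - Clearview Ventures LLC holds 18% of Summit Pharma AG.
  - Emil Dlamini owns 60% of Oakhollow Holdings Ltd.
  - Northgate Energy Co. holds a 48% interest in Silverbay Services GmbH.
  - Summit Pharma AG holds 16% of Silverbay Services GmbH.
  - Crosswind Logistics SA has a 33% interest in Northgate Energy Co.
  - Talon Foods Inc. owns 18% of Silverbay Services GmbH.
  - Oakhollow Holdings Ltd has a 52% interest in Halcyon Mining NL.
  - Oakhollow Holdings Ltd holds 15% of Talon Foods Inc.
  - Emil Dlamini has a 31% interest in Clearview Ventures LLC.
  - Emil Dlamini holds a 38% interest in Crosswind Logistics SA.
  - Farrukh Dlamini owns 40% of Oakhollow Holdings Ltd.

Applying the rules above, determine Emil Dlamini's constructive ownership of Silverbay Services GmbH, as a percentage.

By sibling attribution (R3), Emil Dlamini is treated as also owning Farrukh Dlamini's interest in Oakhollow Holdings Ltd, giving 60% + 40% = 100%.
Chain via Oakhollow Holdings Ltd → Talon Foods Inc. (R1): 100% × 15% × 18% = 2.7% of Silverbay Services GmbH.
Chain via Crosswind Logistics SA → Northgate Energy Co. (R1): 38% × 33% × 48% = 6.0192% of Silverbay Services GmbH.
Chain via Clearview Ventures LLC → Summit Pharma AG (R1): 31% × 18% × 16% = 0.8928% of Silverbay Services GmbH.
Aggregating (R2): 2.7% + 6.0192% + 0.8928% = 9.612%.

9.612%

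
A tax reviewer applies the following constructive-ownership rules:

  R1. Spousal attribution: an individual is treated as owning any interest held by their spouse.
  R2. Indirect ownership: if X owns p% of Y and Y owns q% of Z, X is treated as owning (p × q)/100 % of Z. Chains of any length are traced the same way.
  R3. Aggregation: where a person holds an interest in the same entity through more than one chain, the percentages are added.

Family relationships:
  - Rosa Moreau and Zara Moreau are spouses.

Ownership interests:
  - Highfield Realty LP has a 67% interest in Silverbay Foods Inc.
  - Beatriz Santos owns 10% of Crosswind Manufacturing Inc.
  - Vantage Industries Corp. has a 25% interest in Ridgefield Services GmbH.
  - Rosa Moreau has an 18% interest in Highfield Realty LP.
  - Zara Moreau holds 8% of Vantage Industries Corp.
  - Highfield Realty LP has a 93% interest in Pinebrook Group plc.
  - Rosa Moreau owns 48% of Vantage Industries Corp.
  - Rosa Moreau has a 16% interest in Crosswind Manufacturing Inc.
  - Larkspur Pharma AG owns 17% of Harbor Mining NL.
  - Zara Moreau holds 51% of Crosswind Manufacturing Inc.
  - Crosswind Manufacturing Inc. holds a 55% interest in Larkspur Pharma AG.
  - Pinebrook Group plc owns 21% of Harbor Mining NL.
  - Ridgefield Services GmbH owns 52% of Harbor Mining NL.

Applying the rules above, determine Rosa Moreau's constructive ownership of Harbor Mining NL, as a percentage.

By spousal attribution (R1), Rosa Moreau is treated as also owning Zara Moreau's interest in Vantage Industries Corp, giving 48% + 8% = 56%.
By spousal attribution (R1), Rosa Moreau is treated as also owning Zara Moreau's interest in Crosswind Manufacturing Inc, giving 16% + 51% = 67%.
Chain via Vantage Industries Corp. → Ridgefield Services GmbH (R2): 56% × 25% × 52% = 7.28% of Harbor Mining NL.
Chain via Crosswind Manufacturing Inc. → Larkspur Pharma AG (R2): 67% × 55% × 17% = 6.2645% of Harbor Mining NL.
Chain via Highfield Realty LP → Pinebrook Group plc (R2): 18% × 93% × 21% = 3.5154% of Harbor Mining NL.
Aggregating (R3): 7.28% + 6.2645% + 3.5154% = 17.0599%.

17.0599%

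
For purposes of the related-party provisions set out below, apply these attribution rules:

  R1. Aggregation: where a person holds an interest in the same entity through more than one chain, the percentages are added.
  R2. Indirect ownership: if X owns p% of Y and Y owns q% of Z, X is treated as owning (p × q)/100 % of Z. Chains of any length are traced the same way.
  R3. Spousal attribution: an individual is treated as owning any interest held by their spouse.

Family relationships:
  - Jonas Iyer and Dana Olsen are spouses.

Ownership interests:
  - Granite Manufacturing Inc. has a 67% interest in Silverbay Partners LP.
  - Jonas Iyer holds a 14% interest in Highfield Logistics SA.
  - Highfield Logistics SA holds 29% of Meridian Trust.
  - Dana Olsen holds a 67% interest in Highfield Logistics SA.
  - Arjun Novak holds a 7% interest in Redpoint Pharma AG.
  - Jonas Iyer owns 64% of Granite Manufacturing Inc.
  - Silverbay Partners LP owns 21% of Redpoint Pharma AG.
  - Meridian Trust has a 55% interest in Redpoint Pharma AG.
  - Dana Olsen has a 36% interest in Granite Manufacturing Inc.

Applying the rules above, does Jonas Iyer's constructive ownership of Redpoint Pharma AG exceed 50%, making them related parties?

No

By spousal attribution (R3), Jonas Iyer is treated as also owning Dana Olsen's interest in Granite Manufacturing Inc, giving 64% + 36% = 100%.
By spousal attribution (R3), Jonas Iyer is treated as also owning Dana Olsen's interest in Highfield Logistics SA, giving 14% + 67% = 81%.
Chain via Granite Manufacturing Inc. → Silverbay Partners LP (R2): 100% × 67% × 21% = 14.07% of Redpoint Pharma AG.
Chain via Highfield Logistics SA → Meridian Trust (R2): 81% × 29% × 55% = 12.9195% of Redpoint Pharma AG.
Aggregating (R1): 14.07% + 12.9195% = 26.9895%.
26.9895% does not exceed the 50% threshold, so Jonas is not a related party to Redpoint Pharma AG.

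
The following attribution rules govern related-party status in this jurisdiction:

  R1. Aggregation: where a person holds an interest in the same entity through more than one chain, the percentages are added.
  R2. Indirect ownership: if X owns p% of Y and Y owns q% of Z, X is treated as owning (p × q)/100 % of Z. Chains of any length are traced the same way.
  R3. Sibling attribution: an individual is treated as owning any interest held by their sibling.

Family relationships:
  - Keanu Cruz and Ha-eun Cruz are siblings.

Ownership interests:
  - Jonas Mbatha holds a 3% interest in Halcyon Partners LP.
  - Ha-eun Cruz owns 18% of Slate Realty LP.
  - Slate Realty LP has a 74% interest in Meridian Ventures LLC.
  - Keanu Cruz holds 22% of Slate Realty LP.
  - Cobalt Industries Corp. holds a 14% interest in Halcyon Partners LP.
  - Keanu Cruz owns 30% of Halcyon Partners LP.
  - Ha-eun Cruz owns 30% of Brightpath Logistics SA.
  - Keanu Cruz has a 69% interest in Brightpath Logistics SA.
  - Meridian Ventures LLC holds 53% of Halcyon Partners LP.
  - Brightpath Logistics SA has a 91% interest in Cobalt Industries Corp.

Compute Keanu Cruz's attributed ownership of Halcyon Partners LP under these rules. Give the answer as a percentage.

By sibling attribution (R3), Keanu Cruz is treated as also owning Ha-eun Cruz's interest in Brightpath Logistics SA, giving 69% + 30% = 99%.
By sibling attribution (R3), Keanu Cruz is treated as also owning Ha-eun Cruz's interest in Slate Realty LP, giving 22% + 18% = 40%.
Chain via Brightpath Logistics SA → Cobalt Industries Corp. (R2): 99% × 91% × 14% = 12.6126% of Halcyon Partners LP.
Chain via Slate Realty LP → Meridian Ventures LLC (R2): 40% × 74% × 53% = 15.688% of Halcyon Partners LP.
Direct interest in Halcyon Partners LP: 30%.
Aggregating (R1): 12.6126% + 15.688% + 30% = 58.3006%.

58.3006%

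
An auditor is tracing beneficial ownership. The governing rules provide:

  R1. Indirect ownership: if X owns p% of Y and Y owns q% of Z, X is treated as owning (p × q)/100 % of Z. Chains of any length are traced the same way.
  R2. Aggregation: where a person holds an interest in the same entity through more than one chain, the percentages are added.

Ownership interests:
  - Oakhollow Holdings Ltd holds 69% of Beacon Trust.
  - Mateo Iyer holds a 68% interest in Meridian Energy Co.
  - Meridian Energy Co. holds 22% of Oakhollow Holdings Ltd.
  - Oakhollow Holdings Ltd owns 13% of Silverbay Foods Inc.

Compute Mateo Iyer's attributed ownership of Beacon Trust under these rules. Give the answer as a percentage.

10.3224%

Chain via Meridian Energy Co. → Oakhollow Holdings Ltd (R1): 68% × 22% × 69% = 10.3224% of Beacon Trust.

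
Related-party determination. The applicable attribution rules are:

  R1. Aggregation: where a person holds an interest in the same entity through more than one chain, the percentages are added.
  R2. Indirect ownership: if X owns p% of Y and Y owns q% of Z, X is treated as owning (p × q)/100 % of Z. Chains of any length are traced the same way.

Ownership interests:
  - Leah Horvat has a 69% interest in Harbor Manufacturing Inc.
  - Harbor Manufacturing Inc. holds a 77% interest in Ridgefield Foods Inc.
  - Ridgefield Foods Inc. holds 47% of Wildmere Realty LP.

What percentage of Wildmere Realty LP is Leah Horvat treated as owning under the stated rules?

Chain via Harbor Manufacturing Inc. → Ridgefield Foods Inc. (R2): 69% × 77% × 47% = 24.9711% of Wildmere Realty LP.

24.9711%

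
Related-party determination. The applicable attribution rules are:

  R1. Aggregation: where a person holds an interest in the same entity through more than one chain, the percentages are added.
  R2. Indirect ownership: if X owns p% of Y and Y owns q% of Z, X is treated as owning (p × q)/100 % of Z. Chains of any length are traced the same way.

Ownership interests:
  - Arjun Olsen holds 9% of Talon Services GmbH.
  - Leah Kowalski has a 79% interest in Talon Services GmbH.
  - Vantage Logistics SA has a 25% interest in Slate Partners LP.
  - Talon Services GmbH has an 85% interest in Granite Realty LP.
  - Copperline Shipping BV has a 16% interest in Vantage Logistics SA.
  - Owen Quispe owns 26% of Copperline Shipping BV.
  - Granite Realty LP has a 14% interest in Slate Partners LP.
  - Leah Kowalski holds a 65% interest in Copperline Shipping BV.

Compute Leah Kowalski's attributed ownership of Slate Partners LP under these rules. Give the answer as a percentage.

12.001%

Chain via Talon Services GmbH → Granite Realty LP (R2): 79% × 85% × 14% = 9.401% of Slate Partners LP.
Chain via Copperline Shipping BV → Vantage Logistics SA (R2): 65% × 16% × 25% = 2.6% of Slate Partners LP.
Aggregating (R1): 9.401% + 2.6% = 12.001%.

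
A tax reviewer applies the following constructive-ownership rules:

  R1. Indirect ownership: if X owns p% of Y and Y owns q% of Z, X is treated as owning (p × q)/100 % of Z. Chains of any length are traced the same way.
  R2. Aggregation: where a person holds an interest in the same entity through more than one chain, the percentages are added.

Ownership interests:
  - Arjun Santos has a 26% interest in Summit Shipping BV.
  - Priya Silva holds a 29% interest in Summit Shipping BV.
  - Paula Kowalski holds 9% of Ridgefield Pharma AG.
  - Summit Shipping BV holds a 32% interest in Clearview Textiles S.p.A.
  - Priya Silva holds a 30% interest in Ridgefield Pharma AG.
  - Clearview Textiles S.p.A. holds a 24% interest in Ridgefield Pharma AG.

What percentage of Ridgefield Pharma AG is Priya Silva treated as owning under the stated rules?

Chain via Summit Shipping BV → Clearview Textiles S.p.A. (R1): 29% × 32% × 24% = 2.2272% of Ridgefield Pharma AG.
Direct interest in Ridgefield Pharma AG: 30%.
Aggregating (R2): 2.2272% + 30% = 32.2272%.

32.2272%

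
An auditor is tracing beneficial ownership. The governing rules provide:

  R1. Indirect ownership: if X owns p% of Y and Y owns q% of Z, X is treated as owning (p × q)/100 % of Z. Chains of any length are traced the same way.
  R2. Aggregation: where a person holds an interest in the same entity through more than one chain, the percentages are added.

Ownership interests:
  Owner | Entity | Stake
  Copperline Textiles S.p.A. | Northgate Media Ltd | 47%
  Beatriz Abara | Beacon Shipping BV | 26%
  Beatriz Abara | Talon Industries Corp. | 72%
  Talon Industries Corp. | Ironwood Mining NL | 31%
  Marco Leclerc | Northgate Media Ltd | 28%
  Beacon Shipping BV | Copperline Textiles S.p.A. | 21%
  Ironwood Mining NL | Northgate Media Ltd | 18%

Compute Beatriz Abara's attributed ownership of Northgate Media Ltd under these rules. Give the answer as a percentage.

Chain via Talon Industries Corp. → Ironwood Mining NL (R1): 72% × 31% × 18% = 4.0176% of Northgate Media Ltd.
Chain via Beacon Shipping BV → Copperline Textiles S.p.A. (R1): 26% × 21% × 47% = 2.5662% of Northgate Media Ltd.
Aggregating (R2): 4.0176% + 2.5662% = 6.5838%.

6.5838%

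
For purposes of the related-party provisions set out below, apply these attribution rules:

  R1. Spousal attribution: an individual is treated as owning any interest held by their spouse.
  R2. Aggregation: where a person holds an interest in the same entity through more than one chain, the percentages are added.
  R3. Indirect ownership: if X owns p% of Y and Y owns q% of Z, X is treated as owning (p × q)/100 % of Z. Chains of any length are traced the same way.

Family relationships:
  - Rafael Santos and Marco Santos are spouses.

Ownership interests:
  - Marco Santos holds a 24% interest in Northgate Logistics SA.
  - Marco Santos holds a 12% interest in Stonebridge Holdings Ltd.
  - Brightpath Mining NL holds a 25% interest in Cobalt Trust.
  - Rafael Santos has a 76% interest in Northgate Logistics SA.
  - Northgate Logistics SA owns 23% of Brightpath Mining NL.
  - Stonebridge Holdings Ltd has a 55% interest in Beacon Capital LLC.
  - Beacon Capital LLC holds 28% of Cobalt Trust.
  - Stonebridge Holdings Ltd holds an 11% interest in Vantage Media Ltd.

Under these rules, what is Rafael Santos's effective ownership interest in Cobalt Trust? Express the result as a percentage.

By spousal attribution (R1), Rafael Santos is treated as also owning Marco Santos's interest in Northgate Logistics SA, giving 76% + 24% = 100%.
By spousal attribution (R1), Rafael Santos is treated as owning Marco Santos's 12% interest in Stonebridge Holdings Ltd.
Chain via Northgate Logistics SA → Brightpath Mining NL (R3): 100% × 23% × 25% = 5.75% of Cobalt Trust.
Chain via Stonebridge Holdings Ltd → Beacon Capital LLC (R3): 12% × 55% × 28% = 1.848% of Cobalt Trust.
Aggregating (R2): 5.75% + 1.848% = 7.598%.

7.598%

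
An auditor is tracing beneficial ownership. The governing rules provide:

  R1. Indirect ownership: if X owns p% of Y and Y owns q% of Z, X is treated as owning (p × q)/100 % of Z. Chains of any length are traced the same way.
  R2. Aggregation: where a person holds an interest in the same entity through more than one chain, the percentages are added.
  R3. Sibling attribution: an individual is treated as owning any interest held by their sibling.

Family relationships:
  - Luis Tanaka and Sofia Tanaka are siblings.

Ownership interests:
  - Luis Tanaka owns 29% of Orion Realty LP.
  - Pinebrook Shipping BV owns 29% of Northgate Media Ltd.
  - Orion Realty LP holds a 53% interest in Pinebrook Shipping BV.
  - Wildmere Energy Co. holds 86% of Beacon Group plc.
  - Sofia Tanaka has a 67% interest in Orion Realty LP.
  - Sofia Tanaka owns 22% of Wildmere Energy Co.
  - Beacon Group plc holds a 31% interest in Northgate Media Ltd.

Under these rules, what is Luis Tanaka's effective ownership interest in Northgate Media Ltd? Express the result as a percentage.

20.6204%

By sibling attribution (R3), Luis Tanaka is treated as also owning Sofia Tanaka's interest in Orion Realty LP, giving 29% + 67% = 96%.
By sibling attribution (R3), Luis Tanaka is treated as owning Sofia Tanaka's 22% interest in Wildmere Energy Co.
Chain via Orion Realty LP → Pinebrook Shipping BV (R1): 96% × 53% × 29% = 14.7552% of Northgate Media Ltd.
Chain via Wildmere Energy Co. → Beacon Group plc (R1): 22% × 86% × 31% = 5.8652% of Northgate Media Ltd.
Aggregating (R2): 14.7552% + 5.8652% = 20.6204%.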